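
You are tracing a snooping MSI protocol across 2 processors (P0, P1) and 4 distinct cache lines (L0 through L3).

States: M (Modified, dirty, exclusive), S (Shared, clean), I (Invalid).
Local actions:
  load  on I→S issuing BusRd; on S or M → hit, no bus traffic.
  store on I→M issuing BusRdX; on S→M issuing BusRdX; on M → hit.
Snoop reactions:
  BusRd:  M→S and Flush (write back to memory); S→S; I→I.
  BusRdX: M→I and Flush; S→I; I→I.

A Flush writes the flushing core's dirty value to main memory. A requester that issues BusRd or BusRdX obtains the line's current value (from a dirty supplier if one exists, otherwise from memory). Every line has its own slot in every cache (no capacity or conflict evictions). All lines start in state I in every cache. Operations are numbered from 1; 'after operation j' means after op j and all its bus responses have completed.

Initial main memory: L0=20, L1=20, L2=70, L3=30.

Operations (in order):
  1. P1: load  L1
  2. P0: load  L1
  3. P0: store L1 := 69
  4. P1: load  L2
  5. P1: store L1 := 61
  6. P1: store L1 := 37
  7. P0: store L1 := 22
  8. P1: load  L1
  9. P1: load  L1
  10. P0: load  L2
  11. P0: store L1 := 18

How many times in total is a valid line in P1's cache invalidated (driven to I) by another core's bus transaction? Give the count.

invalidations = 3

  op1 P1: load  L1 → I/S on L1; bus BusRd; mem=20
  op2 P0: load  L1 → S/S on L1; bus BusRd; mem=20
  op3 P0: store L1 := 69 → M/I on L1; bus BusRdX; mem=20
  op4 P1: load  L2 → I/S on L2; bus BusRd; mem=70
  op5 P1: store L1 := 61 → I/M on L1; bus BusRdX Flush; mem=69
  op6 P1: store L1 := 37 → I/M on L1; bus (none); mem=69
  op7 P0: store L1 := 22 → M/I on L1; bus BusRdX Flush; mem=37
  op8 P1: load  L1 → S/S on L1; bus BusRd Flush; mem=22
  op9 P1: load  L1 → S/S on L1; bus (none); mem=22
  op10 P0: load  L2 → S/S on L2; bus BusRd; mem=70
  op11 P0: store L1 := 18 → M/I on L1; bus BusRdX; mem=22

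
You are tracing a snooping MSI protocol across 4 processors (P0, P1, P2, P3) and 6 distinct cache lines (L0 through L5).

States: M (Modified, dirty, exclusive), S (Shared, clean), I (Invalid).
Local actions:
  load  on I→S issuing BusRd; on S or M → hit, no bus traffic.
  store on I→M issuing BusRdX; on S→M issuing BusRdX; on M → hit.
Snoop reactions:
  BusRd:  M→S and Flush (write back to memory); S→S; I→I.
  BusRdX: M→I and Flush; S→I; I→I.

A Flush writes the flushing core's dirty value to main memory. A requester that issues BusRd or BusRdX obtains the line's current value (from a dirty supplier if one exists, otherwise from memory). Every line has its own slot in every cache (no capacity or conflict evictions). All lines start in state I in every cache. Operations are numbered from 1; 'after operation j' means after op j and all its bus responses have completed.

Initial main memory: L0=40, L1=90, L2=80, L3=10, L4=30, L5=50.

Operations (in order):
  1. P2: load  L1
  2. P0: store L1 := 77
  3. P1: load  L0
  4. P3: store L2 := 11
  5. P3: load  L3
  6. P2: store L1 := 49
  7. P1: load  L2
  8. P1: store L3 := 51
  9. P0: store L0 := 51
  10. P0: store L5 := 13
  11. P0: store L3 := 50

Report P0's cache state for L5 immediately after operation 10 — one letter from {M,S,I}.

state = M

  op1 P2: load  L1 → I/I/S/I on L1; bus BusRd; mem=90
  op2 P0: store L1 := 77 → M/I/I/I on L1; bus BusRdX; mem=90
  op3 P1: load  L0 → I/S/I/I on L0; bus BusRd; mem=40
  op4 P3: store L2 := 11 → I/I/I/M on L2; bus BusRdX; mem=80
  op5 P3: load  L3 → I/I/I/S on L3; bus BusRd; mem=10
  op6 P2: store L1 := 49 → I/I/M/I on L1; bus BusRdX Flush; mem=77
  op7 P1: load  L2 → I/S/I/S on L2; bus BusRd Flush; mem=11
  op8 P1: store L3 := 51 → I/M/I/I on L3; bus BusRdX; mem=10
  op9 P0: store L0 := 51 → M/I/I/I on L0; bus BusRdX; mem=40
  op10 P0: store L5 := 13 → M/I/I/I on L5; bus BusRdX; mem=50
  op11 P0: store L3 := 50 → M/I/I/I on L3; bus BusRdX Flush; mem=51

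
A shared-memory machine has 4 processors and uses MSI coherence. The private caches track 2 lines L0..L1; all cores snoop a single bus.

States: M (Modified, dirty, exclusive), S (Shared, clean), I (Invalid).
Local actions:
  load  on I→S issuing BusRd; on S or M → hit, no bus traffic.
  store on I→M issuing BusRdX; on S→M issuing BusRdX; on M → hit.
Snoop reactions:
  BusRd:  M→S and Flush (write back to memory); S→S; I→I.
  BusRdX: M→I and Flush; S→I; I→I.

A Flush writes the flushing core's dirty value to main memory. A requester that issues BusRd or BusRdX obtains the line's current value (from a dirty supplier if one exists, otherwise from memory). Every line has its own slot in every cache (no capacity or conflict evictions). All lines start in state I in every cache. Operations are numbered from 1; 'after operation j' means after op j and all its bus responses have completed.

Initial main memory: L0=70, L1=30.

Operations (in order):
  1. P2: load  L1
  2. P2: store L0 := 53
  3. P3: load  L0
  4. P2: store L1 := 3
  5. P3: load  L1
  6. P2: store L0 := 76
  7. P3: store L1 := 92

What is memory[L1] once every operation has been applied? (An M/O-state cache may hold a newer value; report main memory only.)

memory[L1] = 3

[1] P2: load  L1 | P0:I, P1:I, P2:S(30), P3:I | bus: BusRd
[2] P2: store L0 := 53 | P0:I, P1:I, P2:M(53), P3:I | bus: BusRdX
[3] P3: load  L0 | P0:I, P1:I, P2:S(53), P3:S(53) | bus: BusRd,Flush
[4] P2: store L1 := 3 | P0:I, P1:I, P2:M(3), P3:I | bus: BusRdX
[5] P3: load  L1 | P0:I, P1:I, P2:S(3), P3:S(3) | bus: BusRd,Flush
[6] P2: store L0 := 76 | P0:I, P1:I, P2:M(76), P3:I | bus: BusRdX
[7] P3: store L1 := 92 | P0:I, P1:I, P2:I, P3:M(92) | bus: BusRdX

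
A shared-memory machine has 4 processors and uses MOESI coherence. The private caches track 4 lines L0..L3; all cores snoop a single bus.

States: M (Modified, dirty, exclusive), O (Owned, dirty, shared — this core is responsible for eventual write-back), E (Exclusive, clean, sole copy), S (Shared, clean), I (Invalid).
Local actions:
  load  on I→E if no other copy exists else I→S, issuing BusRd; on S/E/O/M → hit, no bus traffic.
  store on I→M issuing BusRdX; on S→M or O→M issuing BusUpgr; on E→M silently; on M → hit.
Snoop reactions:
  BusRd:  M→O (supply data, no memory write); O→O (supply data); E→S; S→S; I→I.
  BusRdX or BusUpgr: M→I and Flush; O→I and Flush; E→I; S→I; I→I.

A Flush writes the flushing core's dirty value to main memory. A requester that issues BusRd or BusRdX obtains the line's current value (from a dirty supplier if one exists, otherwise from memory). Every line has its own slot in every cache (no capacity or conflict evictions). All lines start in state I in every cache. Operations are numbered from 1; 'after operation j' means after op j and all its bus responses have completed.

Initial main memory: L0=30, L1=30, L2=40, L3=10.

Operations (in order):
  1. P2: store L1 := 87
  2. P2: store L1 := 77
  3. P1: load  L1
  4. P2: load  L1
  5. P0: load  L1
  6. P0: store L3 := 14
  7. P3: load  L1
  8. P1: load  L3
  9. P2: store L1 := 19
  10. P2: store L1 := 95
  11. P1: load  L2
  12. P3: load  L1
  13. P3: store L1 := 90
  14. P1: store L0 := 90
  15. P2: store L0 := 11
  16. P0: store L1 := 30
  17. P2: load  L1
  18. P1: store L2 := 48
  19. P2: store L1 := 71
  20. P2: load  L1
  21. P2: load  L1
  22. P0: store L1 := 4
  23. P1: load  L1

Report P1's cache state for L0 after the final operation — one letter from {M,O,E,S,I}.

state = I

  op1 P2: store L1 := 87 → I/I/M/I on L1; bus BusRdX; mem=30
  op2 P2: store L1 := 77 → I/I/M/I on L1; bus (none); mem=30
  op3 P1: load  L1 → I/S/O/I on L1; bus BusRd; mem=30
  op4 P2: load  L1 → I/S/O/I on L1; bus (none); mem=30
  op5 P0: load  L1 → S/S/O/I on L1; bus BusRd; mem=30
  op6 P0: store L3 := 14 → M/I/I/I on L3; bus BusRdX; mem=10
  op7 P3: load  L1 → S/S/O/S on L1; bus BusRd; mem=30
  op8 P1: load  L3 → O/S/I/I on L3; bus BusRd; mem=10
  op9 P2: store L1 := 19 → I/I/M/I on L1; bus BusUpgr; mem=30
  op10 P2: store L1 := 95 → I/I/M/I on L1; bus (none); mem=30
  op11 P1: load  L2 → I/E/I/I on L2; bus BusRd; mem=40
  op12 P3: load  L1 → I/I/O/S on L1; bus BusRd; mem=30
  op13 P3: store L1 := 90 → I/I/I/M on L1; bus BusUpgr Flush; mem=95
  op14 P1: store L0 := 90 → I/M/I/I on L0; bus BusRdX; mem=30
  op15 P2: store L0 := 11 → I/I/M/I on L0; bus BusRdX Flush; mem=90
  op16 P0: store L1 := 30 → M/I/I/I on L1; bus BusRdX Flush; mem=90
  op17 P2: load  L1 → O/I/S/I on L1; bus BusRd; mem=90
  op18 P1: store L2 := 48 → I/M/I/I on L2; bus (none); mem=40
  op19 P2: store L1 := 71 → I/I/M/I on L1; bus BusUpgr Flush; mem=30
  op20 P2: load  L1 → I/I/M/I on L1; bus (none); mem=30
  op21 P2: load  L1 → I/I/M/I on L1; bus (none); mem=30
  op22 P0: store L1 := 4 → M/I/I/I on L1; bus BusRdX Flush; mem=71
  op23 P1: load  L1 → O/S/I/I on L1; bus BusRd; mem=71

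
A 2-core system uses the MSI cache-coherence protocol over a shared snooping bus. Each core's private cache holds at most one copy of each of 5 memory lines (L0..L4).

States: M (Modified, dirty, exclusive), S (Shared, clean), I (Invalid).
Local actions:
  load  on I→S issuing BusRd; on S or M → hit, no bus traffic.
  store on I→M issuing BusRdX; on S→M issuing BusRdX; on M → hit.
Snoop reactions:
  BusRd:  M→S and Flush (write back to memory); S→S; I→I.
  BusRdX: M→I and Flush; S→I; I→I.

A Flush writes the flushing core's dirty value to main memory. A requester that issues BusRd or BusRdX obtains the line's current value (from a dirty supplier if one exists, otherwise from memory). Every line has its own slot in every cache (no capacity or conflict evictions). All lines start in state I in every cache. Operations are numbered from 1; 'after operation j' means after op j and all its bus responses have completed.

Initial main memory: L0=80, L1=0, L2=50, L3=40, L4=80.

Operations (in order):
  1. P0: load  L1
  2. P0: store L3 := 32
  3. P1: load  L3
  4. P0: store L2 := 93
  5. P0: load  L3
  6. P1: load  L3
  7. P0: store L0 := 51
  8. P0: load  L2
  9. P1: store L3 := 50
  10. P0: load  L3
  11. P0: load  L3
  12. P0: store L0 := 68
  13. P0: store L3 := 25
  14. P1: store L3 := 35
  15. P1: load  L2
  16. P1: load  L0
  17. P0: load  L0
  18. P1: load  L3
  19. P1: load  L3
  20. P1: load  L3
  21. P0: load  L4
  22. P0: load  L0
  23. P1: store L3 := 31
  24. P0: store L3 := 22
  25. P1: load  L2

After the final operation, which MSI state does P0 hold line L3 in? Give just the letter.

state = M

step 1: P0: load  L1  ⟶  SI  (L1)  txn=BusRd  M[L1]=0
step 2: P0: store L3 := 32  ⟶  MI  (L3)  txn=BusRdX  M[L3]=40
step 3: P1: load  L3  ⟶  SS  (L3)  txn=BusRd+Flush  M[L3]=32
step 4: P0: store L2 := 93  ⟶  MI  (L2)  txn=BusRdX  M[L2]=50
step 5: P0: load  L3  ⟶  SS  (L3)  txn=∅  M[L3]=32
step 6: P1: load  L3  ⟶  SS  (L3)  txn=∅  M[L3]=32
step 7: P0: store L0 := 51  ⟶  MI  (L0)  txn=BusRdX  M[L0]=80
step 8: P0: load  L2  ⟶  MI  (L2)  txn=∅  M[L2]=50
step 9: P1: store L3 := 50  ⟶  IM  (L3)  txn=BusRdX  M[L3]=32
step 10: P0: load  L3  ⟶  SS  (L3)  txn=BusRd+Flush  M[L3]=50
step 11: P0: load  L3  ⟶  SS  (L3)  txn=∅  M[L3]=50
step 12: P0: store L0 := 68  ⟶  MI  (L0)  txn=∅  M[L0]=80
step 13: P0: store L3 := 25  ⟶  MI  (L3)  txn=BusRdX  M[L3]=50
step 14: P1: store L3 := 35  ⟶  IM  (L3)  txn=BusRdX+Flush  M[L3]=25
step 15: P1: load  L2  ⟶  SS  (L2)  txn=BusRd+Flush  M[L2]=93
step 16: P1: load  L0  ⟶  SS  (L0)  txn=BusRd+Flush  M[L0]=68
step 17: P0: load  L0  ⟶  SS  (L0)  txn=∅  M[L0]=68
step 18: P1: load  L3  ⟶  IM  (L3)  txn=∅  M[L3]=25
step 19: P1: load  L3  ⟶  IM  (L3)  txn=∅  M[L3]=25
step 20: P1: load  L3  ⟶  IM  (L3)  txn=∅  M[L3]=25
step 21: P0: load  L4  ⟶  SI  (L4)  txn=BusRd  M[L4]=80
step 22: P0: load  L0  ⟶  SS  (L0)  txn=∅  M[L0]=68
step 23: P1: store L3 := 31  ⟶  IM  (L3)  txn=∅  M[L3]=25
step 24: P0: store L3 := 22  ⟶  MI  (L3)  txn=BusRdX+Flush  M[L3]=31
step 25: P1: load  L2  ⟶  SS  (L2)  txn=∅  M[L2]=93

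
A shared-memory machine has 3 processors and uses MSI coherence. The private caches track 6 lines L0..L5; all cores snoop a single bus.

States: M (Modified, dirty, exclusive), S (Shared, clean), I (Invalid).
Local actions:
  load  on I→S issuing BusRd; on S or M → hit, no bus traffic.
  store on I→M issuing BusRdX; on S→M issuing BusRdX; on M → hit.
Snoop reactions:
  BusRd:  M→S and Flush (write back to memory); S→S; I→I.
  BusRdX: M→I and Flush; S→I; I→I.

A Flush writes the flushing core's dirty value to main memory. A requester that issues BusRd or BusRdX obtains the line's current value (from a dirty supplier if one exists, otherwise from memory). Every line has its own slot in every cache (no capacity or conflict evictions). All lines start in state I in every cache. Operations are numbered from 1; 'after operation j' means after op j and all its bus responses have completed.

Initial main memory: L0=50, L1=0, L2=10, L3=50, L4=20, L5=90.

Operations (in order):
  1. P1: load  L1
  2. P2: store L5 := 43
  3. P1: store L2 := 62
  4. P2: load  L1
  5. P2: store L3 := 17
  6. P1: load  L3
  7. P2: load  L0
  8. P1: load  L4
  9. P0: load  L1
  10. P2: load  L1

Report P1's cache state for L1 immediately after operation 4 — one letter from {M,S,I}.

  op1 P1: load  L1 → I/S/I on L1; bus BusRd; mem=0
  op2 P2: store L5 := 43 → I/I/M on L5; bus BusRdX; mem=90
  op3 P1: store L2 := 62 → I/M/I on L2; bus BusRdX; mem=10
  op4 P2: load  L1 → I/S/S on L1; bus BusRd; mem=0
  op5 P2: store L3 := 17 → I/I/M on L3; bus BusRdX; mem=50
  op6 P1: load  L3 → I/S/S on L3; bus BusRd Flush; mem=17
  op7 P2: load  L0 → I/I/S on L0; bus BusRd; mem=50
  op8 P1: load  L4 → I/S/I on L4; bus BusRd; mem=20
  op9 P0: load  L1 → S/S/S on L1; bus BusRd; mem=0
  op10 P2: load  L1 → S/S/S on L1; bus (none); mem=0

state = S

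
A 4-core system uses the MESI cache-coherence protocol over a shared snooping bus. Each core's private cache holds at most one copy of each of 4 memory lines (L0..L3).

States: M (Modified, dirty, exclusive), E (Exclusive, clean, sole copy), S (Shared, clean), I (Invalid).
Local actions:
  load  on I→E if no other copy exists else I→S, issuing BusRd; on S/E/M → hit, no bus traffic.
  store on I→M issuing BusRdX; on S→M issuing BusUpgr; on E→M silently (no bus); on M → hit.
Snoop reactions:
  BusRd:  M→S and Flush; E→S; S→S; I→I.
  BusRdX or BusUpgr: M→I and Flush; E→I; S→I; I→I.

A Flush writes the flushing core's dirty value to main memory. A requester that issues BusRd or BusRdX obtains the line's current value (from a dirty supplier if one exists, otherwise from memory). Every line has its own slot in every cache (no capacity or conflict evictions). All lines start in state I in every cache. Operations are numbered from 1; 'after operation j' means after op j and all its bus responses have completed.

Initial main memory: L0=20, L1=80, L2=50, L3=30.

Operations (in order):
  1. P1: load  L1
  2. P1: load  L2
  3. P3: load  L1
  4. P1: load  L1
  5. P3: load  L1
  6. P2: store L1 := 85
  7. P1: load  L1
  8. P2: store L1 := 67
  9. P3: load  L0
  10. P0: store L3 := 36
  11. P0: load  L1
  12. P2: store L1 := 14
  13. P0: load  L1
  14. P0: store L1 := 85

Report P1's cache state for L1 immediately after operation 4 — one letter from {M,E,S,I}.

state = S

  op1 P1: load  L1 → I/E/I/I on L1; bus BusRd; mem=80
  op2 P1: load  L2 → I/E/I/I on L2; bus BusRd; mem=50
  op3 P3: load  L1 → I/S/I/S on L1; bus BusRd; mem=80
  op4 P1: load  L1 → I/S/I/S on L1; bus (none); mem=80
  op5 P3: load  L1 → I/S/I/S on L1; bus (none); mem=80
  op6 P2: store L1 := 85 → I/I/M/I on L1; bus BusRdX; mem=80
  op7 P1: load  L1 → I/S/S/I on L1; bus BusRd Flush; mem=85
  op8 P2: store L1 := 67 → I/I/M/I on L1; bus BusUpgr; mem=85
  op9 P3: load  L0 → I/I/I/E on L0; bus BusRd; mem=20
  op10 P0: store L3 := 36 → M/I/I/I on L3; bus BusRdX; mem=30
  op11 P0: load  L1 → S/I/S/I on L1; bus BusRd Flush; mem=67
  op12 P2: store L1 := 14 → I/I/M/I on L1; bus BusUpgr; mem=67
  op13 P0: load  L1 → S/I/S/I on L1; bus BusRd Flush; mem=14
  op14 P0: store L1 := 85 → M/I/I/I on L1; bus BusUpgr; mem=14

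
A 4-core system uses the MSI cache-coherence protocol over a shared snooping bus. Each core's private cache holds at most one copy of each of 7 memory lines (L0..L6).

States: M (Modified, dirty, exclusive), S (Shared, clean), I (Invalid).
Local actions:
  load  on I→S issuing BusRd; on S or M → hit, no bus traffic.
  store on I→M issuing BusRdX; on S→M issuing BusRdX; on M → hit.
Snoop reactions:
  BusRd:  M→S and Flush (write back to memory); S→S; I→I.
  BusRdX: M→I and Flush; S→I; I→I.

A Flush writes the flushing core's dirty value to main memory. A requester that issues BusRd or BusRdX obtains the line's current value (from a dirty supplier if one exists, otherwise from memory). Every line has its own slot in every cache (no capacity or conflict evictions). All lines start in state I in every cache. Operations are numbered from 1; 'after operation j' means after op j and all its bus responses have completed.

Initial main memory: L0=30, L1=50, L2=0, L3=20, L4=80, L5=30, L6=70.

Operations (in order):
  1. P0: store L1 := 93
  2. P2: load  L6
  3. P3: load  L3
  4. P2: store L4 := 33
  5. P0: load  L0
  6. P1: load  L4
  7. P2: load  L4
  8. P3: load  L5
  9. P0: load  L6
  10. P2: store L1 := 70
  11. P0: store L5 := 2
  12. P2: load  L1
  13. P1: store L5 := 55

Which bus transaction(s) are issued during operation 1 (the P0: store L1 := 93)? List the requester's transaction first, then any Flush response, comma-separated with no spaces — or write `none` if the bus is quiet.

bus = BusRdX

1. P0: store L1 := 93  bus=[BusRdX]  L1: P0=M P1=I P2=I P3=I  mem[L1]=50
2. P2: load  L6  bus=[BusRd]  L6: P0=I P1=I P2=S P3=I  mem[L6]=70
3. P3: load  L3  bus=[BusRd]  L3: P0=I P1=I P2=I P3=S  mem[L3]=20
4. P2: store L4 := 33  bus=[BusRdX]  L4: P0=I P1=I P2=M P3=I  mem[L4]=80
5. P0: load  L0  bus=[BusRd]  L0: P0=S P1=I P2=I P3=I  mem[L0]=30
6. P1: load  L4  bus=[BusRd,Flush]  L4: P0=I P1=S P2=S P3=I  mem[L4]=33
7. P2: load  L4  bus=[-]  L4: P0=I P1=S P2=S P3=I  mem[L4]=33
8. P3: load  L5  bus=[BusRd]  L5: P0=I P1=I P2=I P3=S  mem[L5]=30
9. P0: load  L6  bus=[BusRd]  L6: P0=S P1=I P2=S P3=I  mem[L6]=70
10. P2: store L1 := 70  bus=[BusRdX,Flush]  L1: P0=I P1=I P2=M P3=I  mem[L1]=93
11. P0: store L5 := 2  bus=[BusRdX]  L5: P0=M P1=I P2=I P3=I  mem[L5]=30
12. P2: load  L1  bus=[-]  L1: P0=I P1=I P2=M P3=I  mem[L1]=93
13. P1: store L5 := 55  bus=[BusRdX,Flush]  L5: P0=I P1=M P2=I P3=I  mem[L5]=2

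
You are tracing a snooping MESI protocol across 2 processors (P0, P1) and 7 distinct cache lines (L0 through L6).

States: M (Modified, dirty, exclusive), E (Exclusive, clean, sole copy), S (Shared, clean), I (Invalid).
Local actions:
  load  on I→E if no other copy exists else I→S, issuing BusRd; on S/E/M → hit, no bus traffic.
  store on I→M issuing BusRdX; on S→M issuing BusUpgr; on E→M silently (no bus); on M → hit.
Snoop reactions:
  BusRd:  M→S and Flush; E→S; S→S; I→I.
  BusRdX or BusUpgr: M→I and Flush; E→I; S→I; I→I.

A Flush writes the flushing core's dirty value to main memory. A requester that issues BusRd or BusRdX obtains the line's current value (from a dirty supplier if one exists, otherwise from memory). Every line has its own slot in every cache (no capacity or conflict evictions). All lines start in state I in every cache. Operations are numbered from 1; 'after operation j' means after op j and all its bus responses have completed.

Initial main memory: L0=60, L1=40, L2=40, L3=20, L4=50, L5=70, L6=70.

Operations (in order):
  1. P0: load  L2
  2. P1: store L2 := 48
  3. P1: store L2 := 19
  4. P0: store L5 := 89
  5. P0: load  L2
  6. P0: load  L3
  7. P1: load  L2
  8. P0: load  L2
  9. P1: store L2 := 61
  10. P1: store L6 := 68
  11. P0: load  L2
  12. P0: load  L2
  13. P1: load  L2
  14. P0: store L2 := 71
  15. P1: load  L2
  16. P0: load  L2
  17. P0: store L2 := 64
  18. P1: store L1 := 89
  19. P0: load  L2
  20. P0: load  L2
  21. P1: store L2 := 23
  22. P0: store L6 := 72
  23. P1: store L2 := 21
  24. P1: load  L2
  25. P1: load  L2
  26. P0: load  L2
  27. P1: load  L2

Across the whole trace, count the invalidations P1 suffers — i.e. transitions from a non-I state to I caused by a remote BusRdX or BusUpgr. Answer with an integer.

invalidations = 3

step 1: P0: load  L2  ⟶  EI  (L2)  txn=BusRd  M[L2]=40
step 2: P1: store L2 := 48  ⟶  IM  (L2)  txn=BusRdX  M[L2]=40
step 3: P1: store L2 := 19  ⟶  IM  (L2)  txn=∅  M[L2]=40
step 4: P0: store L5 := 89  ⟶  MI  (L5)  txn=BusRdX  M[L5]=70
step 5: P0: load  L2  ⟶  SS  (L2)  txn=BusRd+Flush  M[L2]=19
step 6: P0: load  L3  ⟶  EI  (L3)  txn=BusRd  M[L3]=20
step 7: P1: load  L2  ⟶  SS  (L2)  txn=∅  M[L2]=19
step 8: P0: load  L2  ⟶  SS  (L2)  txn=∅  M[L2]=19
step 9: P1: store L2 := 61  ⟶  IM  (L2)  txn=BusUpgr  M[L2]=19
step 10: P1: store L6 := 68  ⟶  IM  (L6)  txn=BusRdX  M[L6]=70
step 11: P0: load  L2  ⟶  SS  (L2)  txn=BusRd+Flush  M[L2]=61
step 12: P0: load  L2  ⟶  SS  (L2)  txn=∅  M[L2]=61
step 13: P1: load  L2  ⟶  SS  (L2)  txn=∅  M[L2]=61
step 14: P0: store L2 := 71  ⟶  MI  (L2)  txn=BusUpgr  M[L2]=61
step 15: P1: load  L2  ⟶  SS  (L2)  txn=BusRd+Flush  M[L2]=71
step 16: P0: load  L2  ⟶  SS  (L2)  txn=∅  M[L2]=71
step 17: P0: store L2 := 64  ⟶  MI  (L2)  txn=BusUpgr  M[L2]=71
step 18: P1: store L1 := 89  ⟶  IM  (L1)  txn=BusRdX  M[L1]=40
step 19: P0: load  L2  ⟶  MI  (L2)  txn=∅  M[L2]=71
step 20: P0: load  L2  ⟶  MI  (L2)  txn=∅  M[L2]=71
step 21: P1: store L2 := 23  ⟶  IM  (L2)  txn=BusRdX+Flush  M[L2]=64
step 22: P0: store L6 := 72  ⟶  MI  (L6)  txn=BusRdX+Flush  M[L6]=68
step 23: P1: store L2 := 21  ⟶  IM  (L2)  txn=∅  M[L2]=64
step 24: P1: load  L2  ⟶  IM  (L2)  txn=∅  M[L2]=64
step 25: P1: load  L2  ⟶  IM  (L2)  txn=∅  M[L2]=64
step 26: P0: load  L2  ⟶  SS  (L2)  txn=BusRd+Flush  M[L2]=21
step 27: P1: load  L2  ⟶  SS  (L2)  txn=∅  M[L2]=21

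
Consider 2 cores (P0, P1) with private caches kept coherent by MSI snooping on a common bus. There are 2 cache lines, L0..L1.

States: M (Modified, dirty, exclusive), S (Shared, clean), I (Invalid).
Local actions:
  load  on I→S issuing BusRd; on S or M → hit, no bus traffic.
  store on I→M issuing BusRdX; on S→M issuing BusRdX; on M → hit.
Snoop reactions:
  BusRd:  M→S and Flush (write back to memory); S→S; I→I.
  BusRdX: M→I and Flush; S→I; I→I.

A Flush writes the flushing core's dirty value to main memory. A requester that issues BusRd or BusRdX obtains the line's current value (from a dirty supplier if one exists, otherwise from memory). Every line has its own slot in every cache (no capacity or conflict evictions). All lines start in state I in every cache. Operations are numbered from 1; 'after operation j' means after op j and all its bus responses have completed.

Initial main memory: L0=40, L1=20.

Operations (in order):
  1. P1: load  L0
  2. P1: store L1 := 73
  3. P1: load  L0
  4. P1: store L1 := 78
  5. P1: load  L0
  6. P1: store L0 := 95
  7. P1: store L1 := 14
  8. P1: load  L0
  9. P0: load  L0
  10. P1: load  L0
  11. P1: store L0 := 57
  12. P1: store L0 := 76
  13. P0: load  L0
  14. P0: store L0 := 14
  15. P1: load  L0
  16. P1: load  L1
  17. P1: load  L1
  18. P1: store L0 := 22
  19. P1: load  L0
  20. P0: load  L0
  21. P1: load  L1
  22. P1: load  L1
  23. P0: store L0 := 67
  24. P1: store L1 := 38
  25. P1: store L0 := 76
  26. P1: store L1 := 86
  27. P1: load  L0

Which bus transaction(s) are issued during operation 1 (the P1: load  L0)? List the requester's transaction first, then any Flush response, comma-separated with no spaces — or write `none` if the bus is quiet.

bus = BusRd

[1] P1: load  L0 | P0:I, P1:S(40) | bus: BusRd
[2] P1: store L1 := 73 | P0:I, P1:M(73) | bus: BusRdX
[3] P1: load  L0 | P0:I, P1:S(40) | bus: none
[4] P1: store L1 := 78 | P0:I, P1:M(78) | bus: none
[5] P1: load  L0 | P0:I, P1:S(40) | bus: none
[6] P1: store L0 := 95 | P0:I, P1:M(95) | bus: BusRdX
[7] P1: store L1 := 14 | P0:I, P1:M(14) | bus: none
[8] P1: load  L0 | P0:I, P1:M(95) | bus: none
[9] P0: load  L0 | P0:S(95), P1:S(95) | bus: BusRd,Flush
[10] P1: load  L0 | P0:S(95), P1:S(95) | bus: none
[11] P1: store L0 := 57 | P0:I, P1:M(57) | bus: BusRdX
[12] P1: store L0 := 76 | P0:I, P1:M(76) | bus: none
[13] P0: load  L0 | P0:S(76), P1:S(76) | bus: BusRd,Flush
[14] P0: store L0 := 14 | P0:M(14), P1:I | bus: BusRdX
[15] P1: load  L0 | P0:S(14), P1:S(14) | bus: BusRd,Flush
[16] P1: load  L1 | P0:I, P1:M(14) | bus: none
[17] P1: load  L1 | P0:I, P1:M(14) | bus: none
[18] P1: store L0 := 22 | P0:I, P1:M(22) | bus: BusRdX
[19] P1: load  L0 | P0:I, P1:M(22) | bus: none
[20] P0: load  L0 | P0:S(22), P1:S(22) | bus: BusRd,Flush
[21] P1: load  L1 | P0:I, P1:M(14) | bus: none
[22] P1: load  L1 | P0:I, P1:M(14) | bus: none
[23] P0: store L0 := 67 | P0:M(67), P1:I | bus: BusRdX
[24] P1: store L1 := 38 | P0:I, P1:M(38) | bus: none
[25] P1: store L0 := 76 | P0:I, P1:M(76) | bus: BusRdX,Flush
[26] P1: store L1 := 86 | P0:I, P1:M(86) | bus: none
[27] P1: load  L0 | P0:I, P1:M(76) | bus: none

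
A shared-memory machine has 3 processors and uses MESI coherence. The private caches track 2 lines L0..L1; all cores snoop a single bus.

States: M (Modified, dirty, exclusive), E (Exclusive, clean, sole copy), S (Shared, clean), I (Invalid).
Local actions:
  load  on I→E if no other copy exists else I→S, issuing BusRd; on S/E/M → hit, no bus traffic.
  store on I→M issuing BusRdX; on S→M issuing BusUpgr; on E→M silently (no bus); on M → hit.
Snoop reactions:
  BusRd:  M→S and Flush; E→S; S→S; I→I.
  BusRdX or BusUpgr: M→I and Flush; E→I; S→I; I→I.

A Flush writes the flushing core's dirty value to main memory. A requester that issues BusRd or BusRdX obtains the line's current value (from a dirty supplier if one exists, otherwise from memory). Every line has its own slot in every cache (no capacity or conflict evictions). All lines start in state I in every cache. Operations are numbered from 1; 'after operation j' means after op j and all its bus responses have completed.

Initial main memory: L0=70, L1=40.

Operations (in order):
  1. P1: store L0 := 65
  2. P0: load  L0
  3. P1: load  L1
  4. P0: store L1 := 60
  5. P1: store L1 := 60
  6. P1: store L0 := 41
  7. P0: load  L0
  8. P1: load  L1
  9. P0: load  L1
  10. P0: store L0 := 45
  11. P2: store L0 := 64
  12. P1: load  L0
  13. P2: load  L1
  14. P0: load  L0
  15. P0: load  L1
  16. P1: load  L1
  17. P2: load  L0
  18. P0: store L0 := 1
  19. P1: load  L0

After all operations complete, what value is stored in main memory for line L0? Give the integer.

memory[L0] = 1

step 1: P1: store L0 := 65  ⟶  IMI  (L0)  txn=BusRdX  M[L0]=70
step 2: P0: load  L0  ⟶  SSI  (L0)  txn=BusRd+Flush  M[L0]=65
step 3: P1: load  L1  ⟶  IEI  (L1)  txn=BusRd  M[L1]=40
step 4: P0: store L1 := 60  ⟶  MII  (L1)  txn=BusRdX  M[L1]=40
step 5: P1: store L1 := 60  ⟶  IMI  (L1)  txn=BusRdX+Flush  M[L1]=60
step 6: P1: store L0 := 41  ⟶  IMI  (L0)  txn=BusUpgr  M[L0]=65
step 7: P0: load  L0  ⟶  SSI  (L0)  txn=BusRd+Flush  M[L0]=41
step 8: P1: load  L1  ⟶  IMI  (L1)  txn=∅  M[L1]=60
step 9: P0: load  L1  ⟶  SSI  (L1)  txn=BusRd+Flush  M[L1]=60
step 10: P0: store L0 := 45  ⟶  MII  (L0)  txn=BusUpgr  M[L0]=41
step 11: P2: store L0 := 64  ⟶  IIM  (L0)  txn=BusRdX+Flush  M[L0]=45
step 12: P1: load  L0  ⟶  ISS  (L0)  txn=BusRd+Flush  M[L0]=64
step 13: P2: load  L1  ⟶  SSS  (L1)  txn=BusRd  M[L1]=60
step 14: P0: load  L0  ⟶  SSS  (L0)  txn=BusRd  M[L0]=64
step 15: P0: load  L1  ⟶  SSS  (L1)  txn=∅  M[L1]=60
step 16: P1: load  L1  ⟶  SSS  (L1)  txn=∅  M[L1]=60
step 17: P2: load  L0  ⟶  SSS  (L0)  txn=∅  M[L0]=64
step 18: P0: store L0 := 1  ⟶  MII  (L0)  txn=BusUpgr  M[L0]=64
step 19: P1: load  L0  ⟶  SSI  (L0)  txn=BusRd+Flush  M[L0]=1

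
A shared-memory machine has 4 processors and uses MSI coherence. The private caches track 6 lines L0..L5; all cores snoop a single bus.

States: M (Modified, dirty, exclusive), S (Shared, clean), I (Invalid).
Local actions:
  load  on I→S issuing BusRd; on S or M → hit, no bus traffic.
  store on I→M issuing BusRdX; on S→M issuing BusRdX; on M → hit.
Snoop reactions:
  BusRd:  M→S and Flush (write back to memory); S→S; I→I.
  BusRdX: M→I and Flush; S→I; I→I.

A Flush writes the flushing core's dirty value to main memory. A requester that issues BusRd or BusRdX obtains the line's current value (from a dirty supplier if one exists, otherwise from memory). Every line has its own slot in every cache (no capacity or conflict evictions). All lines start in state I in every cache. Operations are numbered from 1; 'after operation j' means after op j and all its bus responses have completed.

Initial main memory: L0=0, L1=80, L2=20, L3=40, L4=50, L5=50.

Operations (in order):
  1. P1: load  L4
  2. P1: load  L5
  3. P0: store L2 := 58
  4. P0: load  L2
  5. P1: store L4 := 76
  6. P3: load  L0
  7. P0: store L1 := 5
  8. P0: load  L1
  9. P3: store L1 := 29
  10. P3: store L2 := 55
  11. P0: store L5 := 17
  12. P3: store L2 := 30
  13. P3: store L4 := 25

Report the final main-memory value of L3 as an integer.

step 1: P1: load  L4  ⟶  ISII  (L4)  txn=BusRd  M[L4]=50
step 2: P1: load  L5  ⟶  ISII  (L5)  txn=BusRd  M[L5]=50
step 3: P0: store L2 := 58  ⟶  MIII  (L2)  txn=BusRdX  M[L2]=20
step 4: P0: load  L2  ⟶  MIII  (L2)  txn=∅  M[L2]=20
step 5: P1: store L4 := 76  ⟶  IMII  (L4)  txn=BusRdX  M[L4]=50
step 6: P3: load  L0  ⟶  IIIS  (L0)  txn=BusRd  M[L0]=0
step 7: P0: store L1 := 5  ⟶  MIII  (L1)  txn=BusRdX  M[L1]=80
step 8: P0: load  L1  ⟶  MIII  (L1)  txn=∅  M[L1]=80
step 9: P3: store L1 := 29  ⟶  IIIM  (L1)  txn=BusRdX+Flush  M[L1]=5
step 10: P3: store L2 := 55  ⟶  IIIM  (L2)  txn=BusRdX+Flush  M[L2]=58
step 11: P0: store L5 := 17  ⟶  MIII  (L5)  txn=BusRdX  M[L5]=50
step 12: P3: store L2 := 30  ⟶  IIIM  (L2)  txn=∅  M[L2]=58
step 13: P3: store L4 := 25  ⟶  IIIM  (L4)  txn=BusRdX+Flush  M[L4]=76

memory[L3] = 40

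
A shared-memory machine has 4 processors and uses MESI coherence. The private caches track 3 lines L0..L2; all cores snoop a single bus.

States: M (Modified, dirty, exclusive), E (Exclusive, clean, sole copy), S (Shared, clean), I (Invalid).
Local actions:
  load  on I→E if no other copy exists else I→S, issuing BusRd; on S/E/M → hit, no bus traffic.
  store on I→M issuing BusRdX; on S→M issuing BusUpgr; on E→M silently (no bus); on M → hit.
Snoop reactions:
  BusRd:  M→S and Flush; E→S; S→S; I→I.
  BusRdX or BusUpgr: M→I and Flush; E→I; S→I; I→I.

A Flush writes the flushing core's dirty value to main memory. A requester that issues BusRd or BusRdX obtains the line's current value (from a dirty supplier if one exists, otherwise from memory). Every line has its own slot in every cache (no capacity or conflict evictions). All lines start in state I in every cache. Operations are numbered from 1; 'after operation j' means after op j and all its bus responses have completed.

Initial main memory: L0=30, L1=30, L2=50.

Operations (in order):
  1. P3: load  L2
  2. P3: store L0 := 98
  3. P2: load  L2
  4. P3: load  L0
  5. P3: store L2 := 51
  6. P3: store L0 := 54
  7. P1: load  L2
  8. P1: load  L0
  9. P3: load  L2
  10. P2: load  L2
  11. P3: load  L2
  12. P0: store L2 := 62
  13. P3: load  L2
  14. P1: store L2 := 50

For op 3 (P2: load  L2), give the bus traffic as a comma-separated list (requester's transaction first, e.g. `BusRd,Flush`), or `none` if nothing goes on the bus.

1. P3: load  L2  bus=[BusRd]  L2: P0=I P1=I P2=I P3=E  mem[L2]=50
2. P3: store L0 := 98  bus=[BusRdX]  L0: P0=I P1=I P2=I P3=M  mem[L0]=30
3. P2: load  L2  bus=[BusRd]  L2: P0=I P1=I P2=S P3=S  mem[L2]=50
4. P3: load  L0  bus=[-]  L0: P0=I P1=I P2=I P3=M  mem[L0]=30
5. P3: store L2 := 51  bus=[BusUpgr]  L2: P0=I P1=I P2=I P3=M  mem[L2]=50
6. P3: store L0 := 54  bus=[-]  L0: P0=I P1=I P2=I P3=M  mem[L0]=30
7. P1: load  L2  bus=[BusRd,Flush]  L2: P0=I P1=S P2=I P3=S  mem[L2]=51
8. P1: load  L0  bus=[BusRd,Flush]  L0: P0=I P1=S P2=I P3=S  mem[L0]=54
9. P3: load  L2  bus=[-]  L2: P0=I P1=S P2=I P3=S  mem[L2]=51
10. P2: load  L2  bus=[BusRd]  L2: P0=I P1=S P2=S P3=S  mem[L2]=51
11. P3: load  L2  bus=[-]  L2: P0=I P1=S P2=S P3=S  mem[L2]=51
12. P0: store L2 := 62  bus=[BusRdX]  L2: P0=M P1=I P2=I P3=I  mem[L2]=51
13. P3: load  L2  bus=[BusRd,Flush]  L2: P0=S P1=I P2=I P3=S  mem[L2]=62
14. P1: store L2 := 50  bus=[BusRdX]  L2: P0=I P1=M P2=I P3=I  mem[L2]=62

bus = BusRd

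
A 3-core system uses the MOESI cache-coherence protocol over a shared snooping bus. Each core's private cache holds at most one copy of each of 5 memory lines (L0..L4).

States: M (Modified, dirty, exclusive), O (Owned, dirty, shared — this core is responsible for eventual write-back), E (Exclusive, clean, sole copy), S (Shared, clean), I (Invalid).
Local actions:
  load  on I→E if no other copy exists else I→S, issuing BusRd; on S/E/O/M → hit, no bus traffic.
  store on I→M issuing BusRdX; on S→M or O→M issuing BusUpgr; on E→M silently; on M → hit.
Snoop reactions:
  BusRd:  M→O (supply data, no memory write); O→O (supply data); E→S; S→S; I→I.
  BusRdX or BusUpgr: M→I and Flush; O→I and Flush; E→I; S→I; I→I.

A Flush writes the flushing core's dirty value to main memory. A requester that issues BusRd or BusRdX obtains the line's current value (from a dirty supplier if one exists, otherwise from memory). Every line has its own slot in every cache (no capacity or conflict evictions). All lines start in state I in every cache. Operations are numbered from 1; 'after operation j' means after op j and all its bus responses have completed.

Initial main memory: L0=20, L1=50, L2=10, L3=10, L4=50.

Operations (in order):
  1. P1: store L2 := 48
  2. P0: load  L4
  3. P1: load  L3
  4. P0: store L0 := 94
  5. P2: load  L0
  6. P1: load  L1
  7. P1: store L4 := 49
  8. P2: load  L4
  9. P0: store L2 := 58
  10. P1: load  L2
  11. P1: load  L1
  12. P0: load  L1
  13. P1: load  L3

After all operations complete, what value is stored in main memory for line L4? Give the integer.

memory[L4] = 50

[1] P1: store L2 := 48 | P0:I, P1:M(48), P2:I | bus: BusRdX
[2] P0: load  L4 | P0:E(50), P1:I, P2:I | bus: BusRd
[3] P1: load  L3 | P0:I, P1:E(10), P2:I | bus: BusRd
[4] P0: store L0 := 94 | P0:M(94), P1:I, P2:I | bus: BusRdX
[5] P2: load  L0 | P0:O(94), P1:I, P2:S(94) | bus: BusRd
[6] P1: load  L1 | P0:I, P1:E(50), P2:I | bus: BusRd
[7] P1: store L4 := 49 | P0:I, P1:M(49), P2:I | bus: BusRdX
[8] P2: load  L4 | P0:I, P1:O(49), P2:S(49) | bus: BusRd
[9] P0: store L2 := 58 | P0:M(58), P1:I, P2:I | bus: BusRdX,Flush
[10] P1: load  L2 | P0:O(58), P1:S(58), P2:I | bus: BusRd
[11] P1: load  L1 | P0:I, P1:E(50), P2:I | bus: none
[12] P0: load  L1 | P0:S(50), P1:S(50), P2:I | bus: BusRd
[13] P1: load  L3 | P0:I, P1:E(10), P2:I | bus: none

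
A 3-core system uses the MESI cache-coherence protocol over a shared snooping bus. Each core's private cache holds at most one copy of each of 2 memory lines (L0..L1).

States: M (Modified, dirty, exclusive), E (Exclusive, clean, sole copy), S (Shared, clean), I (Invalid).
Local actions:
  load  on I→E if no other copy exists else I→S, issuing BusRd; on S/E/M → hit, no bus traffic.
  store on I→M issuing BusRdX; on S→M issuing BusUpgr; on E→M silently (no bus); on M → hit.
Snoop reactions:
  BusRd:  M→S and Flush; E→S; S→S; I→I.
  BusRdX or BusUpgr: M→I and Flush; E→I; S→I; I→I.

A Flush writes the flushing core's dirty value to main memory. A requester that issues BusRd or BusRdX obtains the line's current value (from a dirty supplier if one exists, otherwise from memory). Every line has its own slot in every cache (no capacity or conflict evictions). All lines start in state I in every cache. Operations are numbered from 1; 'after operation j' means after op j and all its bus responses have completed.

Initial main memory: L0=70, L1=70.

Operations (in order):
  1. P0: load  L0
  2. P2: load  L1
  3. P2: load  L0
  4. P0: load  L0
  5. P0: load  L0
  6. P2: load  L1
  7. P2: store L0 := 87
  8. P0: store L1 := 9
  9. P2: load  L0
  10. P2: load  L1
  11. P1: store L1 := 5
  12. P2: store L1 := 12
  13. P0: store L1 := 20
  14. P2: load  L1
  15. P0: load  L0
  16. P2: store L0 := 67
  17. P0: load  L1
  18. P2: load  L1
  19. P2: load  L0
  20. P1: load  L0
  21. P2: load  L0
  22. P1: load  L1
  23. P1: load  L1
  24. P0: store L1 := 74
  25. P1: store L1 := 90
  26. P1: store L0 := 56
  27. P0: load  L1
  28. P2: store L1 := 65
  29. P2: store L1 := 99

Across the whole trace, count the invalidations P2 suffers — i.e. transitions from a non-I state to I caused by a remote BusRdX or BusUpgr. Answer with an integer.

invalidations = 5

step 1: P0: load  L0  ⟶  EII  (L0)  txn=BusRd  M[L0]=70
step 2: P2: load  L1  ⟶  IIE  (L1)  txn=BusRd  M[L1]=70
step 3: P2: load  L0  ⟶  SIS  (L0)  txn=BusRd  M[L0]=70
step 4: P0: load  L0  ⟶  SIS  (L0)  txn=∅  M[L0]=70
step 5: P0: load  L0  ⟶  SIS  (L0)  txn=∅  M[L0]=70
step 6: P2: load  L1  ⟶  IIE  (L1)  txn=∅  M[L1]=70
step 7: P2: store L0 := 87  ⟶  IIM  (L0)  txn=BusUpgr  M[L0]=70
step 8: P0: store L1 := 9  ⟶  MII  (L1)  txn=BusRdX  M[L1]=70
step 9: P2: load  L0  ⟶  IIM  (L0)  txn=∅  M[L0]=70
step 10: P2: load  L1  ⟶  SIS  (L1)  txn=BusRd+Flush  M[L1]=9
step 11: P1: store L1 := 5  ⟶  IMI  (L1)  txn=BusRdX  M[L1]=9
step 12: P2: store L1 := 12  ⟶  IIM  (L1)  txn=BusRdX+Flush  M[L1]=5
step 13: P0: store L1 := 20  ⟶  MII  (L1)  txn=BusRdX+Flush  M[L1]=12
step 14: P2: load  L1  ⟶  SIS  (L1)  txn=BusRd+Flush  M[L1]=20
step 15: P0: load  L0  ⟶  SIS  (L0)  txn=BusRd+Flush  M[L0]=87
step 16: P2: store L0 := 67  ⟶  IIM  (L0)  txn=BusUpgr  M[L0]=87
step 17: P0: load  L1  ⟶  SIS  (L1)  txn=∅  M[L1]=20
step 18: P2: load  L1  ⟶  SIS  (L1)  txn=∅  M[L1]=20
step 19: P2: load  L0  ⟶  IIM  (L0)  txn=∅  M[L0]=87
step 20: P1: load  L0  ⟶  ISS  (L0)  txn=BusRd+Flush  M[L0]=67
step 21: P2: load  L0  ⟶  ISS  (L0)  txn=∅  M[L0]=67
step 22: P1: load  L1  ⟶  SSS  (L1)  txn=BusRd  M[L1]=20
step 23: P1: load  L1  ⟶  SSS  (L1)  txn=∅  M[L1]=20
step 24: P0: store L1 := 74  ⟶  MII  (L1)  txn=BusUpgr  M[L1]=20
step 25: P1: store L1 := 90  ⟶  IMI  (L1)  txn=BusRdX+Flush  M[L1]=74
step 26: P1: store L0 := 56  ⟶  IMI  (L0)  txn=BusUpgr  M[L0]=67
step 27: P0: load  L1  ⟶  SSI  (L1)  txn=BusRd+Flush  M[L1]=90
step 28: P2: store L1 := 65  ⟶  IIM  (L1)  txn=BusRdX  M[L1]=90
step 29: P2: store L1 := 99  ⟶  IIM  (L1)  txn=∅  M[L1]=90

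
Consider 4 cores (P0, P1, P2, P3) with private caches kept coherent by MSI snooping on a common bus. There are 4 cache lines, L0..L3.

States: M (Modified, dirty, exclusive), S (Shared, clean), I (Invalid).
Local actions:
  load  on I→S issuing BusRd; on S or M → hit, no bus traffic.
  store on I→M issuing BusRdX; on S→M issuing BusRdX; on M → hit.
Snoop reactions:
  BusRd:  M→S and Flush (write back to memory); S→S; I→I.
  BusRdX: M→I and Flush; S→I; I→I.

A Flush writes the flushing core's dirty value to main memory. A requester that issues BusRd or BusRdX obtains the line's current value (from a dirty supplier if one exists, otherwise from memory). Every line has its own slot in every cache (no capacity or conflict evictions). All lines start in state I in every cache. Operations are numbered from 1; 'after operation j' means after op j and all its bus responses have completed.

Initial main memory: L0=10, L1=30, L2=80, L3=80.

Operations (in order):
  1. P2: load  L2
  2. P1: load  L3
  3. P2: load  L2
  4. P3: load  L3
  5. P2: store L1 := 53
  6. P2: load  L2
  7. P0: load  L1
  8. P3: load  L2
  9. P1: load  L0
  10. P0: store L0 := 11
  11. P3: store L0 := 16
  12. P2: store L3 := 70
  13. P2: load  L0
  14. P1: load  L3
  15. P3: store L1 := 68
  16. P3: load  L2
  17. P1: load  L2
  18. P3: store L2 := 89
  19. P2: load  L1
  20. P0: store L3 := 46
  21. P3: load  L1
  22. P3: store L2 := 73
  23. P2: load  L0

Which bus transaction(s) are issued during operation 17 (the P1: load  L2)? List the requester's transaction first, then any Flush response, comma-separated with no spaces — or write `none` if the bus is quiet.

step 1: P2: load  L2  ⟶  IISI  (L2)  txn=BusRd  M[L2]=80
step 2: P1: load  L3  ⟶  ISII  (L3)  txn=BusRd  M[L3]=80
step 3: P2: load  L2  ⟶  IISI  (L2)  txn=∅  M[L2]=80
step 4: P3: load  L3  ⟶  ISIS  (L3)  txn=BusRd  M[L3]=80
step 5: P2: store L1 := 53  ⟶  IIMI  (L1)  txn=BusRdX  M[L1]=30
step 6: P2: load  L2  ⟶  IISI  (L2)  txn=∅  M[L2]=80
step 7: P0: load  L1  ⟶  SISI  (L1)  txn=BusRd+Flush  M[L1]=53
step 8: P3: load  L2  ⟶  IISS  (L2)  txn=BusRd  M[L2]=80
step 9: P1: load  L0  ⟶  ISII  (L0)  txn=BusRd  M[L0]=10
step 10: P0: store L0 := 11  ⟶  MIII  (L0)  txn=BusRdX  M[L0]=10
step 11: P3: store L0 := 16  ⟶  IIIM  (L0)  txn=BusRdX+Flush  M[L0]=11
step 12: P2: store L3 := 70  ⟶  IIMI  (L3)  txn=BusRdX  M[L3]=80
step 13: P2: load  L0  ⟶  IISS  (L0)  txn=BusRd+Flush  M[L0]=16
step 14: P1: load  L3  ⟶  ISSI  (L3)  txn=BusRd+Flush  M[L3]=70
step 15: P3: store L1 := 68  ⟶  IIIM  (L1)  txn=BusRdX  M[L1]=53
step 16: P3: load  L2  ⟶  IISS  (L2)  txn=∅  M[L2]=80
step 17: P1: load  L2  ⟶  ISSS  (L2)  txn=BusRd  M[L2]=80
step 18: P3: store L2 := 89  ⟶  IIIM  (L2)  txn=BusRdX  M[L2]=80
step 19: P2: load  L1  ⟶  IISS  (L1)  txn=BusRd+Flush  M[L1]=68
step 20: P0: store L3 := 46  ⟶  MIII  (L3)  txn=BusRdX  M[L3]=70
step 21: P3: load  L1  ⟶  IISS  (L1)  txn=∅  M[L1]=68
step 22: P3: store L2 := 73  ⟶  IIIM  (L2)  txn=∅  M[L2]=80
step 23: P2: load  L0  ⟶  IISS  (L0)  txn=∅  M[L0]=16

bus = BusRd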